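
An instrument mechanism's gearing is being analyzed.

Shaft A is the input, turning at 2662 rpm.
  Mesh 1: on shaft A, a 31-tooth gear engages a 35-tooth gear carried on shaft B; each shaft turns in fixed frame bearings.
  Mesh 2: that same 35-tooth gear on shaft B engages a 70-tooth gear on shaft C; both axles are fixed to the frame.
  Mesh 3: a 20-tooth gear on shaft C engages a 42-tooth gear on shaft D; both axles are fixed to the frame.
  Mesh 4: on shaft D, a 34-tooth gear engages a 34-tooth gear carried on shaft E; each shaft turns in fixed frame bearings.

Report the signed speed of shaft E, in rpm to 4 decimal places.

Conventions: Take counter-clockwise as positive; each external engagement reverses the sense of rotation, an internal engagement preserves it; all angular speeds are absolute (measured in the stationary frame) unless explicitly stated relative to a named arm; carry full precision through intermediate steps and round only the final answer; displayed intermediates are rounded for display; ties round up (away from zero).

recognized (5 fixed axles, 4 meshes): fixed-axis compound train
mesh 1 [31T→35T]: ω = 2662.0000×31/35 = 2357.7714 rpm, sense flips to −
mesh 2 [35T→70T]: ω = 2357.7714×35/70 = 1178.8857 rpm, sense flips to +
mesh 3 [20T→42T]: ω = 1178.8857×20/42 = 561.3741 rpm, sense flips to −
mesh 4 [34T→34T]: ω = 561.3741×34/34 = 561.3741 rpm, sense flips to +
signed output speed = +561.3741 rpm

+561.3741 rpm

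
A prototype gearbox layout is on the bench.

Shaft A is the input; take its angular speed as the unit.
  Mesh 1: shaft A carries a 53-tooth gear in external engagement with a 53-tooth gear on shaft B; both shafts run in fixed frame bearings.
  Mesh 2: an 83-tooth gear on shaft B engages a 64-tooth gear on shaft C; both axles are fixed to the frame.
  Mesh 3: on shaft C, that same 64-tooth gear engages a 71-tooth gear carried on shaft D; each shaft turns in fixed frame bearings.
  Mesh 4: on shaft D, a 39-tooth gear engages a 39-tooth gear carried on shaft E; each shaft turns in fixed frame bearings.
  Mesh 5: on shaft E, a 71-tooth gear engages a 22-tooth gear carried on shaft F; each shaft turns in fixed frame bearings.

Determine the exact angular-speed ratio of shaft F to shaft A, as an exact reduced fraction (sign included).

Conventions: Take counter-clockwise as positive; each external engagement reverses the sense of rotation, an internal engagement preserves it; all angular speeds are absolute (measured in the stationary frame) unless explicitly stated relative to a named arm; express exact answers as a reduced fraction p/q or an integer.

-83/22

class = fixed-axis compound train [5 meshes; 5 ratios multiply, 5 sense flips]
mesh 1 [53T→53T]: running ratio 1, sense −
mesh 2 [83T→64T]: running ratio 83/64, sense +
mesh 3 [64T→71T]: running ratio 83/71, sense −
mesh 4 [39T→39T]: running ratio 83/71, sense +
mesh 5 [71T→22T]: running ratio 83/22, sense −
ω_out/ω_in = -83/22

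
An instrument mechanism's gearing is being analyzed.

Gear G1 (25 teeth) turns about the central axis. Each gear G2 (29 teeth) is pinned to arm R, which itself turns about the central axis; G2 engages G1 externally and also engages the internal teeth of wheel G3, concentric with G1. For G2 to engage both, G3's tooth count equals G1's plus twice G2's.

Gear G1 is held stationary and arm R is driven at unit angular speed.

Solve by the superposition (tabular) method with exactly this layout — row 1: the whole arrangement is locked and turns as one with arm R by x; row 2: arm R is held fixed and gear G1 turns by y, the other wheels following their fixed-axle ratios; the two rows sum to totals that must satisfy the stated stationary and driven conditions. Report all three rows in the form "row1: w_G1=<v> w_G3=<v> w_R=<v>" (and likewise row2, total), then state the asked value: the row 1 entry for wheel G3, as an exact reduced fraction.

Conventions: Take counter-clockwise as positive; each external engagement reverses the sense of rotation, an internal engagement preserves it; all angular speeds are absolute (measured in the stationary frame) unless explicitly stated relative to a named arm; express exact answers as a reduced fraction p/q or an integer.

topology: planetary set — G1 25T / G2 29T / G3 83T, arm = carrier (Willis)
row 1 — lock + rotate with arm: ω_sun = ω_ring = ω_arm = x
superposition row 2 [arm held]: sun y, ring −(25/83)·y, arm 0
boundary: total ω_sun = x + y = 0 and total ω_arm = x = 1  ⇒  y = -1, x = 1
row 2 ring = −(25/83)·(-1) = 25/83
totals (row 1 + row 2): sun 1 + (-1) = 0, ring 1 + 25/83 = 108/83, arm 1 + 0 = 1
asked cell (row1, ring) = 1

row1: w_G1=1 w_G3=1 w_R=1
row2: w_G1=-1 w_G3=25/83 w_R=0
total: w_G1=0 w_G3=108/83 w_R=1
asked value: 1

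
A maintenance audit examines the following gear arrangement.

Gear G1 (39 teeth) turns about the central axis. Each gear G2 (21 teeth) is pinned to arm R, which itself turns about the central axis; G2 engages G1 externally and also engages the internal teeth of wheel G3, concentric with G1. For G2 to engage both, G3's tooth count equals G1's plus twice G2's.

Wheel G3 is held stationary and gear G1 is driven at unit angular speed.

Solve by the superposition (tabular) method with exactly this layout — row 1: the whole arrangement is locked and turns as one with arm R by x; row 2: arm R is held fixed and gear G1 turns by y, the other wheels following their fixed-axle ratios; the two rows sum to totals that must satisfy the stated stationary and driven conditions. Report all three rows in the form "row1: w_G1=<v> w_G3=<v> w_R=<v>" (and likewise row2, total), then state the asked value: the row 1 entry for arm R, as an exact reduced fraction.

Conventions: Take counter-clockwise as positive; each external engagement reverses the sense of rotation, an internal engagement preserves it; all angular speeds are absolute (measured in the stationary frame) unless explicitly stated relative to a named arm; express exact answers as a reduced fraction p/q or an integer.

row1: w_G1=13/40 w_G3=13/40 w_R=13/40
row2: w_G1=27/40 w_G3=-13/40 w_R=0
total: w_G1=1 w_G3=0 w_R=13/40
asked value: 13/40

topology: planetary set — G1 39T / G2 21T / G3 81T, arm = carrier (Willis)
row 1: whole set turns with the arm by x
row 2: sun turns y, ring = −(39/81)·y, arm 0
boundary: total ω_ring = x − (39/81)·y = 0 and total ω_sun = x + y = 1  ⇒  y = 27/40, x = 13/40
row 2 ring = −(39/81)·27/40 = -13/40
totals (row 1 + row 2): sun 13/40 + 27/40 = 1, ring 13/40 + (-13/40) = 0, arm 13/40 + 0 = 13/40
asked cell (row1, arm) = 13/40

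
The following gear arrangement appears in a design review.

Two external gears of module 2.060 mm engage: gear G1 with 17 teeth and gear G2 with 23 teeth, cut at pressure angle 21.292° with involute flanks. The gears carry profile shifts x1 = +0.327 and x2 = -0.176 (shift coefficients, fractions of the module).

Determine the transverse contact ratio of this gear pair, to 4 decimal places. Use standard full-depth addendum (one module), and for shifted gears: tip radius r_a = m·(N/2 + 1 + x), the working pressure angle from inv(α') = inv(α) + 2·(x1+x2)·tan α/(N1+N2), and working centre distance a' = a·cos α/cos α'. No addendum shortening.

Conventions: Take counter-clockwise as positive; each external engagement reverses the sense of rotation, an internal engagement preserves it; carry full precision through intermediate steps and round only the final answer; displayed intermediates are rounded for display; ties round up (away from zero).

recognized (one external pair, fixed centres): single-mesh tooth geometry, m = 2.060, N1 = 17, N2 = 23
base radii: r_b1 = 16.314801, r_b2 = 22.072967
tip radii: r_a1 = 20.243620, r_a2 = 25.387440
inv(α') = inv(21.292°) + 2·(+0.327-0.176)·tan α/(17+23) = 0.02104977  ⇒  α' = 22.34361°
a' = a·cos α / cos α' = 41.2000·cos 21.292°/cos 22.34361° = 41.503850
action lengths: √(r_a1²−r_b1²) = 11.984632, √(r_a2²−r_b2²) = 12.542179
base pitch p_b = π·m·cos α = 6.029936
CR = (11.984632 + 12.542179 − 41.503850·sin 22.34361°)/6.029936 = 1.450877
contact ratio ≈ 1.4509

1.4509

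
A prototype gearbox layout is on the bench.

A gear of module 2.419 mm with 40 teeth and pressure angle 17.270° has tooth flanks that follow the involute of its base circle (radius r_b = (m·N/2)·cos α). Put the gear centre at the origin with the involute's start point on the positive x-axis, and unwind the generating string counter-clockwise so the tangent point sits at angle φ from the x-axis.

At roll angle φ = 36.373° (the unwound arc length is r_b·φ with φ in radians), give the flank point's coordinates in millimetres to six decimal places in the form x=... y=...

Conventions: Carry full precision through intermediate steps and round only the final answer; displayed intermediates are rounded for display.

topology: single-mesh involute geometry — m = 2.419, N = 40
pitch radius r_p = m·N/2 = 2.419·40/2 = 48.380000
base radius r_b = r_p·cos α = 48.380000·cos 17.270° = 46.198854
roll angle φ = 36.373° = 0.63482861 rad
x = r_b·(cos φ + φ·sin φ) = 54.590959
y = r_b·(sin φ − φ·cos φ) = 3.783337

x=54.590959 y=3.783337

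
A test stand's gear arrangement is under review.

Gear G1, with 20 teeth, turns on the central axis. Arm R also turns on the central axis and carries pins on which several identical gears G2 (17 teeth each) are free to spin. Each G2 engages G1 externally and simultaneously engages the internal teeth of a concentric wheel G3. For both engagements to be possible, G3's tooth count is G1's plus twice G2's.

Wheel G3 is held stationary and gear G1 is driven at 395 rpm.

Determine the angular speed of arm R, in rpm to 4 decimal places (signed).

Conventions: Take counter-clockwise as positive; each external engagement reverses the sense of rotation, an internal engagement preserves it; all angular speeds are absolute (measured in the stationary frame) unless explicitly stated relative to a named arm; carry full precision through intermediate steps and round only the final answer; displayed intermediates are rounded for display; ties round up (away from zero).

+106.7568 rpm

planetary set (20T centre, 17T on arm, 54T internal) — Willis relation
normalise by the input: solve with ω_sun = 1, then scale by 395 rpm
ring teeth: 20 + 2·17 = 54
20(ω_sun−ω_arm) = −54(ω_ring−ω_arm),  ω_ring = 0, ω_sun = 1
20(1−ω_arm) = −54(0−ω_arm)  ⇒  74·ω_arm = 20  ⇒  ω_arm = 10/37
scale: ω_arm = 10/37 × 395 rpm = +106.7568 rpm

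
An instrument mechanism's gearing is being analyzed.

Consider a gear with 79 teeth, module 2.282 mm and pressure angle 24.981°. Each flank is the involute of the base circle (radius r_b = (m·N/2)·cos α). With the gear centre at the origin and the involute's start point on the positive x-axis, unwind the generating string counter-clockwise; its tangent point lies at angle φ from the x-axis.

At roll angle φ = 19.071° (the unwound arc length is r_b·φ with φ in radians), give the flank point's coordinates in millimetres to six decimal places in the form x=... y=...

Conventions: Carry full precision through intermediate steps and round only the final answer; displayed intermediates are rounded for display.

single-mesh involute tooth geometry (79T wheel at module 2.282)
pitch radius r_p = m·N/2 = 2.282·79/2 = 90.139000
base radius r_b = r_p·cos α = 90.139000·cos 24.981° = 81.706306
roll angle φ = 19.071° = 0.33285174 rad
x = r_b·(cos φ + φ·sin φ) = 86.107845
y = r_b·(sin φ − φ·cos φ) = 0.993271

x=86.107845 y=0.993271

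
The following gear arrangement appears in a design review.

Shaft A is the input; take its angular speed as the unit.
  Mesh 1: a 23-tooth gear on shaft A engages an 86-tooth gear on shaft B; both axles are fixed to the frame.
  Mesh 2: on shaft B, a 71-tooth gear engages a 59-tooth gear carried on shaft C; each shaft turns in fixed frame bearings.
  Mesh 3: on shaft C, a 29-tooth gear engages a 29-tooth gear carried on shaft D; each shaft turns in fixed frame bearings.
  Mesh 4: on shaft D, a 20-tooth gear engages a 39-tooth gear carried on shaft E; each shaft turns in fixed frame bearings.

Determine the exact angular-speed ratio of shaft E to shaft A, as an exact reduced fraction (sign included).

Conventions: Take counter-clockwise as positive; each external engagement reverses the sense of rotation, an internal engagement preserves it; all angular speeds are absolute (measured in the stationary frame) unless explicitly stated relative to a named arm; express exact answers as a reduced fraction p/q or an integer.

class = fixed-axis compound train [4 meshes; 4 ratios multiply, 4 sense flips]
mesh 1 [23T→86T]: running ratio 23/86, sense −
mesh 2 [71T→59T]: running ratio 1633/5074, sense +
mesh 3 [29T→29T]: running ratio 1633/5074, sense −
mesh 4 [20T→39T]: running ratio 16330/98943, sense +
ω_out/ω_in = 16330/98943

16330/98943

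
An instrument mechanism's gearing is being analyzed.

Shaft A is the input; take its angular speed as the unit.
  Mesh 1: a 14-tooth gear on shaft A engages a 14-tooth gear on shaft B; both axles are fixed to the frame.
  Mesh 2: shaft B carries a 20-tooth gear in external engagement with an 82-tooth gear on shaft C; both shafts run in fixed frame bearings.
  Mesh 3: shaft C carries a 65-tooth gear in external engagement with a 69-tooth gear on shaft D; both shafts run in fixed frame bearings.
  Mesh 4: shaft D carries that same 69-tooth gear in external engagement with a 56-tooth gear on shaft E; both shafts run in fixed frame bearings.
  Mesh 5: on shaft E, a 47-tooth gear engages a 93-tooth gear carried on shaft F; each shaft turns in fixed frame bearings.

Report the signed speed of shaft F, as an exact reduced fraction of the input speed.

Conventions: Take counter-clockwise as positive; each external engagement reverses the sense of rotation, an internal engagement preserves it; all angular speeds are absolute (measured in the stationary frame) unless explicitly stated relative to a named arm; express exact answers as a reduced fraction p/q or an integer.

-15275/106764

5-mesh fixed-axis compound train (all bearings frame-fixed)
mesh 1 [14T→14T]: |ω|/ω_in = 1×14/14 = 1, sense flips to −
mesh 2 [20T→82T]: |ω|/ω_in = 1×20/82 = 10/41, sense flips to +
mesh 3 [65T→69T]: |ω|/ω_in = (10/41)×65/69 = 650/2829, sense flips to −
mesh 4 [69T→56T]: |ω|/ω_in = (650/2829)×69/56 = 325/1148, sense flips to +
mesh 5 [47T→93T]: |ω|/ω_in = (325/1148)×47/93 = 15275/106764, sense flips to −
signed output speed (× input speed) = -15275/106764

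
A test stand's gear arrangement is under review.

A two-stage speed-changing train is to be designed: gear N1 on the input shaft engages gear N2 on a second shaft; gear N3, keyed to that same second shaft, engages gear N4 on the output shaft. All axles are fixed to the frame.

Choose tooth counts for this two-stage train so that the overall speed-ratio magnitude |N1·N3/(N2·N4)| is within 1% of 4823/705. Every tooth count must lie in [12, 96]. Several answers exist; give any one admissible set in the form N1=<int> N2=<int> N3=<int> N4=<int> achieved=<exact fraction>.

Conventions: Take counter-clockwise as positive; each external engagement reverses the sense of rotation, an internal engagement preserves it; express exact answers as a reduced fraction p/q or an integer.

2-stage fixed-axis compound train for ratio 4823/705
target = 4823/705 in lowest terms: an exact hit needs N1·N3 = k·4823 and N2·N4 = k·705 for one integer k, every count in [12, 96]; additionally prefer no 1:1 stage (N1 ≠ N2, N3 ≠ N4)
k = 1: N1·N3 = 4823 = 53·91, N2·N4 = 705 = 15·47
achieved = 53·91/(15·47) = 4823/705; |achieved − target| = 0 ≤ 4823/70500 ✓

N1=53 N2=15 N3=91 N4=47 achieved=4823/705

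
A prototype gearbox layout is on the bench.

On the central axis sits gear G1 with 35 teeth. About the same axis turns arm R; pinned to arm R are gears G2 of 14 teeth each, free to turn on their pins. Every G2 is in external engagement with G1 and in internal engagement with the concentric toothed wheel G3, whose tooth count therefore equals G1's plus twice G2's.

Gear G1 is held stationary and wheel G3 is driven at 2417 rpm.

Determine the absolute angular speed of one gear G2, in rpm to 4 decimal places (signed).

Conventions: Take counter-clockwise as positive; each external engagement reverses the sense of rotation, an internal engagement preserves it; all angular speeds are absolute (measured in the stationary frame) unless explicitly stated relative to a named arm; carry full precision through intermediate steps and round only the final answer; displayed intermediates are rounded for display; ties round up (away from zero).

+5438.2500 rpm

class = planetary set [G3 = 35+2·14 = 63; Willis about the carrier]
normalise by the input: solve with ω_ring = 1, then scale by 2417 rpm
ring teeth: 35 + 2·14 = 63
35(ω_sun−ω_arm) = −63(ω_ring−ω_arm),  ω_sun = 0, ω_ring = 1
35(0−ω_arm) = −63(1−ω_arm)  ⇒  98·ω_arm = 63  ⇒  ω_arm = 9/14
sun–planet mesh: 35·(0−9/14) = −14·(ω_p−ω_arm)  ⇒  ω_p−ω_arm = 45/28
ω_p = 9/14 + 45/28 = 9/4
scale: ω_p = 9/4 × 2417 rpm = +5438.2500 rpm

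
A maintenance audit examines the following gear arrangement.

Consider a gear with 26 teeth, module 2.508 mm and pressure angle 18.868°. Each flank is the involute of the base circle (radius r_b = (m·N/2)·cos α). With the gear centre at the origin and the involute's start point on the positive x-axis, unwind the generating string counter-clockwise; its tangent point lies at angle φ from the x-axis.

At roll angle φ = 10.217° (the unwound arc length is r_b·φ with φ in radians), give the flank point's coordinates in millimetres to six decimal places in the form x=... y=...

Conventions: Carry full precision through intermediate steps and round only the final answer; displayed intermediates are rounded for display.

single-mesh involute tooth geometry (26T wheel at module 2.508)
pitch radius r_p = m·N/2 = 2.508·26/2 = 32.604000
base radius r_b = r_p·cos α = 32.604000·cos 18.868° = 30.852061
roll angle φ = 10.217° = 0.17832029 rad
x = r_b·(cos φ + φ·sin φ) = 31.338687
y = r_b·(sin φ − φ·cos φ) = 0.058128

x=31.338687 y=0.058128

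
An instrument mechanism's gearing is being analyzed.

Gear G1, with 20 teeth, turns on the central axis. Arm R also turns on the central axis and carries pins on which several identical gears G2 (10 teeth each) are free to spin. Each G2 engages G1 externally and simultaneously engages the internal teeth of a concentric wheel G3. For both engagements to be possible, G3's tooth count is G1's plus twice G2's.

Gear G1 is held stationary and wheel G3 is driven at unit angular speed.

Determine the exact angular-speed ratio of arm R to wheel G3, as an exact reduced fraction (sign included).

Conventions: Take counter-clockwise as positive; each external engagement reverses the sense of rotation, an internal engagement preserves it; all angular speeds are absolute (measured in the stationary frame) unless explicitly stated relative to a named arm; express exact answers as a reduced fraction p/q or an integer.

2/3

recognized (axles ride arm R): planetary set, 20/10/40 teeth
ring teeth: 20 + 2·10 = 40
20(ω_sun−ω_arm) = −40(ω_ring−ω_arm),  ω_sun = 0, ω_ring = 1
20(0−ω_arm) = −40(1−ω_arm)  ⇒  60·ω_arm = 40  ⇒  ω_arm = 2/3
ω_out/ω_in = 2/3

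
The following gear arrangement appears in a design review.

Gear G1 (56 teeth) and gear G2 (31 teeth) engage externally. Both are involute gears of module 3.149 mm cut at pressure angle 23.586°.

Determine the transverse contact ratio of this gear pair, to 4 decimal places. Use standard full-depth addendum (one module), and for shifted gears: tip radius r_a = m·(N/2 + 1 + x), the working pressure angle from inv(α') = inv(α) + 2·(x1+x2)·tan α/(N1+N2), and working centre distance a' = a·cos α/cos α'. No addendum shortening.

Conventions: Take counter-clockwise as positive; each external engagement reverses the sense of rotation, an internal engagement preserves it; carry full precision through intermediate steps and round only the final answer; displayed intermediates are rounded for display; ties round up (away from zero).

1.5625

recognized (one external pair, fixed centres): single-mesh tooth geometry, m = 3.149, N1 = 56, N2 = 31
base radii: r_b1 = 80.806157, r_b2 = 44.731980
tip radii: r_a1 = 91.321000, r_a2 = 51.958500
no profile shift: α' = α, a' = a
action lengths: √(r_a1²−r_b1²) = 42.542801, √(r_a2²−r_b2²) = 26.433609
base pitch p_b = π·m·cos α = 9.066430
CR = (42.542801 + 26.433609 − 136.981500·sin 23.58600°)/9.066430 = 1.562541
contact ratio ≈ 1.5625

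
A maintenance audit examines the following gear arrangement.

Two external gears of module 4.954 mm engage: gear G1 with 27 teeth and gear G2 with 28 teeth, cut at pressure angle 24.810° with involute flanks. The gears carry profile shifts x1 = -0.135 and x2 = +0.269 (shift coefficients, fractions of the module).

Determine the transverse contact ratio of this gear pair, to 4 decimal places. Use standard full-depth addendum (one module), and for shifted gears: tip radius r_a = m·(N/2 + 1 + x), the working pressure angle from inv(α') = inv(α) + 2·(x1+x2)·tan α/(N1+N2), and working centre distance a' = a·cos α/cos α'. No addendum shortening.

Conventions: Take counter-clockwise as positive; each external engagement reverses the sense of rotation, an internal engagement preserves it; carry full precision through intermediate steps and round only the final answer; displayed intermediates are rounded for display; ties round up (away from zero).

1.4410

class = single-mesh tooth geometry [involute pair 27T × 28T, m = 4.954]
base radii: r_b1 = 60.706353, r_b2 = 62.954736
tip radii: r_a1 = 71.164210, r_a2 = 75.642626
inv(α') = inv(24.810°) + 2·(-0.135+0.269)·tan α/(27+28) = 0.03151304  ⇒  α' = 25.39791°
a' = a·cos α / cos α' = 136.2350·cos 24.810°/cos 25.39791° = 136.891523
action lengths: √(r_a1²−r_b1²) = 37.136013, √(r_a2²−r_b2²) = 41.934568
base pitch p_b = π·m·cos α = 14.127010
CR = (37.136013 + 41.934568 − 136.891523·sin 25.39791°)/14.127010 = 1.441035
contact ratio ≈ 1.4410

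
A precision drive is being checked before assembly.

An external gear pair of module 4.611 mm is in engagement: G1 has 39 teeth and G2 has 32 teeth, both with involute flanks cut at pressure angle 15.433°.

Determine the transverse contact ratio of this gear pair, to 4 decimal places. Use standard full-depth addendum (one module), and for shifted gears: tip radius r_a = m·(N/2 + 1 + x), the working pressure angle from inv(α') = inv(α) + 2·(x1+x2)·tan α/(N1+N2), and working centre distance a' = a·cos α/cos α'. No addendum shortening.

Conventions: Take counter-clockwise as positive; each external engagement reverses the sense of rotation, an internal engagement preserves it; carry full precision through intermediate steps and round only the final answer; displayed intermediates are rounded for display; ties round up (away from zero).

1.9431

topology: single-mesh involute geometry — m = 4.611, 39T/32T pair
base radii: r_b1 = 86.672389, r_b2 = 71.115807
tip radii: r_a1 = 94.525500, r_a2 = 78.387000
no profile shift: α' = α, a' = a
action lengths: √(r_a1²−r_b1²) = 37.722236, √(r_a2²−r_b2²) = 32.970651
base pitch p_b = π·m·cos α = 13.963556
CR = (37.722236 + 32.970651 − 163.690500·sin 15.43300°)/13.963556 = 1.943129
contact ratio ≈ 1.9431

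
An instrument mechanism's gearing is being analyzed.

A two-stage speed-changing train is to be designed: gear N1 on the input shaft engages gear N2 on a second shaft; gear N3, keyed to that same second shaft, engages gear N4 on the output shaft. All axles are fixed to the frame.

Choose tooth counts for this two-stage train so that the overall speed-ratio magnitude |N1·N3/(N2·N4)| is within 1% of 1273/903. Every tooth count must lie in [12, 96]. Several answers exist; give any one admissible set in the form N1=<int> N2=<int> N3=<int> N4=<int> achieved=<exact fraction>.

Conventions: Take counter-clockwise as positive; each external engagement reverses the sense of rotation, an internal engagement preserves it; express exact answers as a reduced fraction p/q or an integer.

class = fixed-axis compound train [2-stage, 1273/903 wanted]
target = 1273/903 in lowest terms: an exact hit needs N1·N3 = k·1273 and N2·N4 = k·903 for one integer k, every count in [12, 96]; additionally prefer no 1:1 stage (N1 ≠ N2, N3 ≠ N4)
k = 1: N1·N3 = 1273 = 19·67, N2·N4 = 903 = 21·43
achieved = 19·67/(21·43) = 1273/903; |achieved − target| = 0 ≤ 1273/90300 ✓

N1=19 N2=21 N3=67 N4=43 achieved=1273/903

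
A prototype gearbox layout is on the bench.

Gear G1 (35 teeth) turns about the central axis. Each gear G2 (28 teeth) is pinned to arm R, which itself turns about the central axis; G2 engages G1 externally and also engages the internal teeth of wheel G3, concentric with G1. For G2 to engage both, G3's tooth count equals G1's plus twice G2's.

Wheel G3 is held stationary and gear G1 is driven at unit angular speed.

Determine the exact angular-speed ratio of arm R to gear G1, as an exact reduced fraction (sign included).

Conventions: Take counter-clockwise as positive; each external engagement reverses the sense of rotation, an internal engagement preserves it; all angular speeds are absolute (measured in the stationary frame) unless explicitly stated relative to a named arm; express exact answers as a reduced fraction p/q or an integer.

class = planetary set [G3 = 35+2·28 = 91; Willis about the carrier]
ring teeth: 35 + 2·28 = 91
35(ω_sun−ω_arm) = −91(ω_ring−ω_arm),  ω_ring = 0, ω_sun = 1
35(1−ω_arm) = −91(0−ω_arm)  ⇒  126·ω_arm = 35  ⇒  ω_arm = 5/18
ω_out/ω_in = 5/18

5/18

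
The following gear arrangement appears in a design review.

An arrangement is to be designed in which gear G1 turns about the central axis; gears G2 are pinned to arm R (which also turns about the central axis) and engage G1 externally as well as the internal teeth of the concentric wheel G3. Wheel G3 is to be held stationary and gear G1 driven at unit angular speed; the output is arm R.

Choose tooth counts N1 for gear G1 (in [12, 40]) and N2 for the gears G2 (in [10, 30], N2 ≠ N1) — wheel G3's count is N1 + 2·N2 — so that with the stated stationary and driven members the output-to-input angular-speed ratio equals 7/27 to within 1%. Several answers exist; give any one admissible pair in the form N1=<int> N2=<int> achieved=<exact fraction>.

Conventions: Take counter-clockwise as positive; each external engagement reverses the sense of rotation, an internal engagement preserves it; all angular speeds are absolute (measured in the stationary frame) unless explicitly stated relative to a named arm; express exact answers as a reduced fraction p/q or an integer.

design class (target 7/27): planetary set
Willis with ω_ring = 0: ω_arm/ω_sun = N1/(N1+N3); set equal to 7/27  ⇒  N3/N1 = 1/(7/27) − 1 = 20/7
N3 = N1 + 2·N2  ⇒  N2/N1 = (N3/N1 − 1)/2 = (20/7 − 1)/2 = 13/14
smallest multiple with N1 ≥ 12 and N2 ≥ 10: k = 1  ⇒  N1 = 1·14 = 14, N2 = 1·13 = 13 (N1 ≤ 40, N2 ≤ 30, N2 ≠ N1 ✓), N3 = 14 + 2·13 = 40
check: N1/(N1+N3) with N1 = 14, N3 = 40 gives 7/27; |achieved − target| = 0 ≤ 7/2700 ✓

N1=14 N2=13 achieved=7/27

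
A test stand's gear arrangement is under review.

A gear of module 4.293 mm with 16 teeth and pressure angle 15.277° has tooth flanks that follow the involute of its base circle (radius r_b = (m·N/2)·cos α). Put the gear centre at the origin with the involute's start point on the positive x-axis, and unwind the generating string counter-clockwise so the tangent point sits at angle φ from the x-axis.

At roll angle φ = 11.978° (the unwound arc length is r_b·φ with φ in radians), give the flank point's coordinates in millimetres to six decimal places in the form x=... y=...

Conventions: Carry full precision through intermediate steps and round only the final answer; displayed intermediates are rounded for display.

topology: single-mesh involute geometry — m = 4.293, N = 16
pitch radius r_p = m·N/2 = 4.293·16/2 = 34.344000
base radius r_b = r_p·cos α = 34.344000·cos 15.277° = 33.130395
roll angle φ = 11.978° = 0.20905554 rad
x = r_b·(cos φ + φ·sin φ) = 33.846473
y = r_b·(sin φ − φ·cos φ) = 0.100460

x=33.846473 y=0.100460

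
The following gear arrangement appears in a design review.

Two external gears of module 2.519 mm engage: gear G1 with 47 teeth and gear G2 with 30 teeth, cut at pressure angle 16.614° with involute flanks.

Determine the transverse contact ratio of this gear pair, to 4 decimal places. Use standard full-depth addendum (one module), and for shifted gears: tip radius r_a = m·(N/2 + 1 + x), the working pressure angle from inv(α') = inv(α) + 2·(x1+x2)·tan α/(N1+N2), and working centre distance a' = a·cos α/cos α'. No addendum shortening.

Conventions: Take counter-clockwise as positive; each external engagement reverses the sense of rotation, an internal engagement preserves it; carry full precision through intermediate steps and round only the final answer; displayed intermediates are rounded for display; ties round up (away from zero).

1.8839

recognized (one external pair, fixed centres): single-mesh tooth geometry, m = 2.519, N1 = 47, N2 = 30
base radii: r_b1 = 56.725208, r_b2 = 36.207580
tip radii: r_a1 = 61.715500, r_a2 = 40.304000
no profile shift: α' = α, a' = a
action lengths: √(r_a1²−r_b1²) = 24.311596, √(r_a2²−r_b2²) = 17.703773
base pitch p_b = π·m·cos α = 7.583298
CR = (24.311596 + 17.703773 − 96.981500·sin 16.61400°)/7.583298 = 1.883900
contact ratio ≈ 1.8839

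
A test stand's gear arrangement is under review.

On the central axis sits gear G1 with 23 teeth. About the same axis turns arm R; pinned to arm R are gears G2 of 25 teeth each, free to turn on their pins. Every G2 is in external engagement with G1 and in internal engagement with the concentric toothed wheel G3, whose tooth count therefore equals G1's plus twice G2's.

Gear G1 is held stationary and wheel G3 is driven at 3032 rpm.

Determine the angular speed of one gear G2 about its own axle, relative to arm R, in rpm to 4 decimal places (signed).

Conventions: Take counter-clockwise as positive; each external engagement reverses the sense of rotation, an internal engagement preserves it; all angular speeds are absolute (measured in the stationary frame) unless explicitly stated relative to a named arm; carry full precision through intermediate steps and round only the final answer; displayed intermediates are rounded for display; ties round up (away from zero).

+2121.1367 rpm

class = planetary set [G3 = 23+2·25 = 73; Willis about the carrier]
normalise by the input: solve with ω_ring = 1, then scale by 3032 rpm
ring teeth: 23 + 2·25 = 73
23(ω_sun−ω_arm) = −73(ω_ring−ω_arm),  ω_sun = 0, ω_ring = 1
23(0−ω_arm) = −73(1−ω_arm)  ⇒  96·ω_arm = 73  ⇒  ω_arm = 73/96
sun–planet mesh: 23·(0−73/96) = −25·(ω_p−ω_arm)  ⇒  ω_p−ω_arm = 1679/2400
scale: ω_p−ω_arm = 1679/2400 × 3032 rpm = +2121.1367 rpm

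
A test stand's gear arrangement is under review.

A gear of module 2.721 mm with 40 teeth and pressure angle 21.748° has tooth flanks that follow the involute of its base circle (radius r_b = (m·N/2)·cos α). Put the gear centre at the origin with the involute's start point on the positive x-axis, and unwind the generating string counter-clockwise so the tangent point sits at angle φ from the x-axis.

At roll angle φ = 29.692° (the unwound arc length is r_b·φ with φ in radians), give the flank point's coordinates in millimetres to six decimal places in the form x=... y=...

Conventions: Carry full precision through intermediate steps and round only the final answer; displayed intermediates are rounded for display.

recognized (one wheel, involute flank): single-mesh tooth geometry, m = 2.721, N = 40
pitch radius r_p = m·N/2 = 2.721·40/2 = 54.420000
base radius r_b = r_p·cos α = 54.420000·cos 21.748° = 50.546520
roll angle φ = 29.692° = 0.51822316 rad
x = r_b·(cos φ + φ·sin φ) = 56.884851
y = r_b·(sin φ − φ·cos φ) = 2.282507

x=56.884851 y=2.282507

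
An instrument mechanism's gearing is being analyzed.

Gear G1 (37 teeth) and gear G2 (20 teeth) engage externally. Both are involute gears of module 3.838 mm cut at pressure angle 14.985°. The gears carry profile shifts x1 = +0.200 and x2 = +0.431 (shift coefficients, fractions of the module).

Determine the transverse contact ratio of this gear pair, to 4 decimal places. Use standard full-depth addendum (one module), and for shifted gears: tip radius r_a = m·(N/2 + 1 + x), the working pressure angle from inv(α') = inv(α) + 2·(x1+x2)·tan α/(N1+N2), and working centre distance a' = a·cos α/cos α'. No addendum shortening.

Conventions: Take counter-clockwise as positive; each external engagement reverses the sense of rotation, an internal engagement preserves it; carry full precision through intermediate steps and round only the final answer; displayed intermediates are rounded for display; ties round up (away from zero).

1.6791

class = single-mesh tooth geometry [involute pair 37T × 20T, m = 3.838]
base radii: r_b1 = 68.588440, r_b2 = 37.074833
tip radii: r_a1 = 75.608600, r_a2 = 43.872178
inv(α') = inv(14.985°) + 2·(+0.200+0.431)·tan α/(37+20) = 0.01205731  ⇒  α' = 18.67624°
a' = a·cos α / cos α' = 109.3830·cos 14.985°/cos 18.67624° = 111.536428
action lengths: √(r_a1²−r_b1²) = 31.816447, √(r_a2²−r_b2²) = 23.456871
base pitch p_b = π·m·cos α = 11.647402
CR = (31.816447 + 23.456871 − 111.536428·sin 18.67624°)/11.647402 = 1.679096
contact ratio ≈ 1.6791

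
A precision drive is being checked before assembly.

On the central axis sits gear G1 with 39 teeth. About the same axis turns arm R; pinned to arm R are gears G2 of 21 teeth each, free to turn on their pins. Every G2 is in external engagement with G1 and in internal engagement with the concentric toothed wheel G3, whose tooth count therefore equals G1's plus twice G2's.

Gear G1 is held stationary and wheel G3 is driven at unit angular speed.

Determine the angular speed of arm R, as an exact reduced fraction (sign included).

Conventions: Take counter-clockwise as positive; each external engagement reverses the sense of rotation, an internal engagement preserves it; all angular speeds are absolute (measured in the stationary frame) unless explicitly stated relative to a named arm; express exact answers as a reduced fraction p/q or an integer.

topology: planetary set — G1 39T / G2 21T / G3 81T, arm = carrier (Willis)
ring teeth: 39 + 2·21 = 81
39(ω_sun−ω_arm) = −81(ω_ring−ω_arm),  ω_sun = 0, ω_ring = 1
39(0−ω_arm) = −81(1−ω_arm)  ⇒  120·ω_arm = 81  ⇒  ω_arm = 27/40
exact speed ratio = 27/40

27/40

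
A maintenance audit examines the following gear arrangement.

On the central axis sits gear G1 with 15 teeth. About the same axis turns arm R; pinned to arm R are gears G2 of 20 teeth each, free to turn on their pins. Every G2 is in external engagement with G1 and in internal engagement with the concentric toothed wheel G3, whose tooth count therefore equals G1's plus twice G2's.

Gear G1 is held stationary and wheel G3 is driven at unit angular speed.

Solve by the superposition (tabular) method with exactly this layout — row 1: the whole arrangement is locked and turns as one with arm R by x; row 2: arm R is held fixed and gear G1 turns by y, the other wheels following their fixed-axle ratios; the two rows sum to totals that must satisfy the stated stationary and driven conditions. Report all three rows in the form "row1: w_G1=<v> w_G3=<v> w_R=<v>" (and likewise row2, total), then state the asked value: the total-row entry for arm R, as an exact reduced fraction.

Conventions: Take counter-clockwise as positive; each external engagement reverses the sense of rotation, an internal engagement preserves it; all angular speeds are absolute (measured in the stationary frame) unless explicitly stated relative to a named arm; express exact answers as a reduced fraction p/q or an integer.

row1: w_G1=11/14 w_G3=11/14 w_R=11/14
row2: w_G1=-11/14 w_G3=3/14 w_R=0
total: w_G1=0 w_G3=1 w_R=11/14
asked value: 11/14

topology: planetary set — G1 15T / G2 20T / G3 55T, arm = carrier (Willis)
row 1 — lock + rotate with arm: ω_sun = ω_ring = ω_arm = x
row 2 — arm fixed, fixed-axis ratios: sun y, ring −(15/55)·y, arm 0
boundary: total ω_sun = x + y = 0 and total ω_ring = x − (15/55)·y = 1  ⇒  y = -11/14, x = 11/14
row 2 ring = −(15/55)·(-11/14) = 3/14
totals (row 1 + row 2): sun 11/14 + (-11/14) = 0, ring 11/14 + 3/14 = 1, arm 11/14 + 0 = 11/14
asked cell (total, arm) = 11/14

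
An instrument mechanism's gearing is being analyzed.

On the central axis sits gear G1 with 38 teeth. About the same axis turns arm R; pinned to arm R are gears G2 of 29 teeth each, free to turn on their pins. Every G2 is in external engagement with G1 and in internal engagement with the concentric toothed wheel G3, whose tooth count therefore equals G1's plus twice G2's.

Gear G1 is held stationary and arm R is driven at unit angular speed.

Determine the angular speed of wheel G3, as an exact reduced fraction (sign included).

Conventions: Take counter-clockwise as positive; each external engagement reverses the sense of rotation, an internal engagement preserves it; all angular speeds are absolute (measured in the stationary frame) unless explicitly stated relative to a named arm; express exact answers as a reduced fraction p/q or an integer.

topology: planetary set — G1 38T / G2 29T / G3 96T, arm = carrier (Willis)
ring teeth: 38 + 2·29 = 96
38(ω_sun−ω_arm) = −96(ω_ring−ω_arm),  ω_sun = 0, ω_arm = 1
ω_ring = 1 − (38/96)(0−1) = 67/48
exact speed ratio = 67/48

67/48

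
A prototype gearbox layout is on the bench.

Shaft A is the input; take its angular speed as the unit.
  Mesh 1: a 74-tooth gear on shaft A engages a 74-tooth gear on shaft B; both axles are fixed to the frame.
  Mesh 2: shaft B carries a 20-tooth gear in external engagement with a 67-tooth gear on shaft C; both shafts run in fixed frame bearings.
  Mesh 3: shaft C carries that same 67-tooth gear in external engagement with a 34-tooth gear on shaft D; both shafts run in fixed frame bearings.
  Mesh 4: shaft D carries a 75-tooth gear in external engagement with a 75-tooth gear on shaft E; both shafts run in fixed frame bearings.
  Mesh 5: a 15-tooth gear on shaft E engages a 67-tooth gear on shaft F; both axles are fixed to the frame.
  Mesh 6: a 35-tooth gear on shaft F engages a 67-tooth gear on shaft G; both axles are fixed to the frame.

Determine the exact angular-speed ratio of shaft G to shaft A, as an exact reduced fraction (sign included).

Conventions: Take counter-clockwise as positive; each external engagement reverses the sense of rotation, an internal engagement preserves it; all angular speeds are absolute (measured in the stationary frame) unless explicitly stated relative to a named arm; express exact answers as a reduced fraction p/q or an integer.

5250/76313

class = fixed-axis compound train [6 meshes; 6 ratios multiply, 6 sense flips]
mesh 1 [74T→74T]: running ratio 1, sense −
mesh 2 [20T→67T]: running ratio 20/67, sense +
mesh 3 [67T→34T]: running ratio 10/17, sense −
mesh 4 [75T→75T]: running ratio 10/17, sense +
mesh 5 [15T→67T]: running ratio 150/1139, sense −
mesh 6 [35T→67T]: running ratio 5250/76313, sense +
ω_out/ω_in = 5250/76313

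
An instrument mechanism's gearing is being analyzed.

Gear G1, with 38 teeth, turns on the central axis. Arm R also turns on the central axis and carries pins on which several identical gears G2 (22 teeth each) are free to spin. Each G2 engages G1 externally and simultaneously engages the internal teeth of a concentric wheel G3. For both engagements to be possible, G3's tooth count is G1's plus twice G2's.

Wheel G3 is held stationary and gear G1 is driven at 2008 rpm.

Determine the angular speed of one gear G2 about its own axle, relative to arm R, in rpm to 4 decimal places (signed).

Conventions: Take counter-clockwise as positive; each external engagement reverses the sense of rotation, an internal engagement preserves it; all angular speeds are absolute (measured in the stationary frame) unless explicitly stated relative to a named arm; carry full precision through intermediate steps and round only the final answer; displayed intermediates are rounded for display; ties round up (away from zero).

-2370.0485 rpm

class = planetary set [G3 = 38+2·22 = 82; Willis about the carrier]
normalise by the input: solve with ω_sun = 1, then scale by 2008 rpm
ring teeth: 38 + 2·22 = 82
38(ω_sun−ω_arm) = −82(ω_ring−ω_arm),  ω_ring = 0, ω_sun = 1
38(1−ω_arm) = −82(0−ω_arm)  ⇒  120·ω_arm = 38  ⇒  ω_arm = 19/60
sun–planet mesh: 38·(1−19/60) = −22·(ω_p−ω_arm)  ⇒  ω_p−ω_arm = -779/660
scale: ω_p−ω_arm = -779/660 × 2008 rpm = -2370.0485 rpm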